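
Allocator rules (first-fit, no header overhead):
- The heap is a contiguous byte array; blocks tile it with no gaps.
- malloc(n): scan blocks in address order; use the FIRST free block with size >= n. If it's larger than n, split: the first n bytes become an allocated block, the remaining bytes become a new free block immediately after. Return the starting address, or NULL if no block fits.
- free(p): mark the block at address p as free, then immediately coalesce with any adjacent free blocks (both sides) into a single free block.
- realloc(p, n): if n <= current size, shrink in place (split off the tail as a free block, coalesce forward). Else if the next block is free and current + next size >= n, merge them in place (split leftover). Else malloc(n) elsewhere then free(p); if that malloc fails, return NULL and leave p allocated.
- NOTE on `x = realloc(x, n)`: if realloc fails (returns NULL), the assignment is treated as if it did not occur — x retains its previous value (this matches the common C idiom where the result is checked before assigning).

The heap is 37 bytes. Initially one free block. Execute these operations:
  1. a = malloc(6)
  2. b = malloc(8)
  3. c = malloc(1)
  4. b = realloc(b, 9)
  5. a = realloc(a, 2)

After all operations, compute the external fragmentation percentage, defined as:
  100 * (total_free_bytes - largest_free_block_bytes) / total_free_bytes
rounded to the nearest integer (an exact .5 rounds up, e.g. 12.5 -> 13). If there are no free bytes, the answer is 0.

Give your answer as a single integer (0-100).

Op 1: a = malloc(6) -> a = 0; heap: [0-5 ALLOC][6-36 FREE]
Op 2: b = malloc(8) -> b = 6; heap: [0-5 ALLOC][6-13 ALLOC][14-36 FREE]
Op 3: c = malloc(1) -> c = 14; heap: [0-5 ALLOC][6-13 ALLOC][14-14 ALLOC][15-36 FREE]
Op 4: b = realloc(b, 9) -> b = 15; heap: [0-5 ALLOC][6-13 FREE][14-14 ALLOC][15-23 ALLOC][24-36 FREE]
Op 5: a = realloc(a, 2) -> a = 0; heap: [0-1 ALLOC][2-13 FREE][14-14 ALLOC][15-23 ALLOC][24-36 FREE]
Free blocks: [12 13] total_free=25 largest=13 -> 100*(25-13)/25 = 1200/25 = 48

Answer: 48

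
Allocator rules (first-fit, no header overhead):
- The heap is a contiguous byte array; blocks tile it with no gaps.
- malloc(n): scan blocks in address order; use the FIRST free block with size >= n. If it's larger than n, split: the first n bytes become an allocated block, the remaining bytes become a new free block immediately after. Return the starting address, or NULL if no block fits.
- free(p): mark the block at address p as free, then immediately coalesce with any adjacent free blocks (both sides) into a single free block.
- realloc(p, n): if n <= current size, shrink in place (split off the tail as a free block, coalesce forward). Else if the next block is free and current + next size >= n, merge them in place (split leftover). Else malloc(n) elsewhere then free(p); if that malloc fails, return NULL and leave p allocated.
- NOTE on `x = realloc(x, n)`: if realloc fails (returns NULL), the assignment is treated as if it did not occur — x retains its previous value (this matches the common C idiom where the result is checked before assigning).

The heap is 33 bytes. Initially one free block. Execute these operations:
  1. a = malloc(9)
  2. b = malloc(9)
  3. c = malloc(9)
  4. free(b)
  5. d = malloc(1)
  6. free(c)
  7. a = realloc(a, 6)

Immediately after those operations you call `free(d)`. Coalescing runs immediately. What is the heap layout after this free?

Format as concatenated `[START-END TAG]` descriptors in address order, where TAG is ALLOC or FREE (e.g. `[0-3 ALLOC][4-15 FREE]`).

Op 1: a = malloc(9) -> a = 0; heap: [0-8 ALLOC][9-32 FREE]
Op 2: b = malloc(9) -> b = 9; heap: [0-8 ALLOC][9-17 ALLOC][18-32 FREE]
Op 3: c = malloc(9) -> c = 18; heap: [0-8 ALLOC][9-17 ALLOC][18-26 ALLOC][27-32 FREE]
Op 4: free(b) -> (freed b); heap: [0-8 ALLOC][9-17 FREE][18-26 ALLOC][27-32 FREE]
Op 5: d = malloc(1) -> d = 9; heap: [0-8 ALLOC][9-9 ALLOC][10-17 FREE][18-26 ALLOC][27-32 FREE]
Op 6: free(c) -> (freed c); heap: [0-8 ALLOC][9-9 ALLOC][10-32 FREE]
Op 7: a = realloc(a, 6) -> a = 0; heap: [0-5 ALLOC][6-8 FREE][9-9 ALLOC][10-32 FREE]
free(d): d = 9 -> block [9-9 ALLOC]; mark free, coalesce with adjacent free neighbors -> [0-5 ALLOC][6-32 FREE]

Answer: [0-5 ALLOC][6-32 FREE]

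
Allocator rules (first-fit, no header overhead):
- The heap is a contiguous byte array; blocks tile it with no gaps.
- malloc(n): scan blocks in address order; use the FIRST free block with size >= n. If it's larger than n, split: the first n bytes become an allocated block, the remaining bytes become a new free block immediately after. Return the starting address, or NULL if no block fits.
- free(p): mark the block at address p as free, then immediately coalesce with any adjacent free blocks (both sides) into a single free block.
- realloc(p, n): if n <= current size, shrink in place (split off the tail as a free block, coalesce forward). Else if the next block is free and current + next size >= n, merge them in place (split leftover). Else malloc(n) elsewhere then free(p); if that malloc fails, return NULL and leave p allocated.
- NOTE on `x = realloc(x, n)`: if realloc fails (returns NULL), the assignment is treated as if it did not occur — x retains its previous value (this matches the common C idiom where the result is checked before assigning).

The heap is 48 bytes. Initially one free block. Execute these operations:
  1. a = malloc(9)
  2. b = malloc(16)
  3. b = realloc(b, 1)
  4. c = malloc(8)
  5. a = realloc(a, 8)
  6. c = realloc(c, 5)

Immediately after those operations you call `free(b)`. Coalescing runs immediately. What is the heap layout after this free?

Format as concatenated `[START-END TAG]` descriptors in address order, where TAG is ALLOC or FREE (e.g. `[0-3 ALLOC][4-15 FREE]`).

Op 1: a = malloc(9) -> a = 0; heap: [0-8 ALLOC][9-47 FREE]
Op 2: b = malloc(16) -> b = 9; heap: [0-8 ALLOC][9-24 ALLOC][25-47 FREE]
Op 3: b = realloc(b, 1) -> b = 9; heap: [0-8 ALLOC][9-9 ALLOC][10-47 FREE]
Op 4: c = malloc(8) -> c = 10; heap: [0-8 ALLOC][9-9 ALLOC][10-17 ALLOC][18-47 FREE]
Op 5: a = realloc(a, 8) -> a = 0; heap: [0-7 ALLOC][8-8 FREE][9-9 ALLOC][10-17 ALLOC][18-47 FREE]
Op 6: c = realloc(c, 5) -> c = 10; heap: [0-7 ALLOC][8-8 FREE][9-9 ALLOC][10-14 ALLOC][15-47 FREE]
free(b): b = 9 -> block [9-9 ALLOC]; mark free, coalesce with adjacent free neighbors -> [0-7 ALLOC][8-9 FREE][10-14 ALLOC][15-47 FREE]

Answer: [0-7 ALLOC][8-9 FREE][10-14 ALLOC][15-47 FREE]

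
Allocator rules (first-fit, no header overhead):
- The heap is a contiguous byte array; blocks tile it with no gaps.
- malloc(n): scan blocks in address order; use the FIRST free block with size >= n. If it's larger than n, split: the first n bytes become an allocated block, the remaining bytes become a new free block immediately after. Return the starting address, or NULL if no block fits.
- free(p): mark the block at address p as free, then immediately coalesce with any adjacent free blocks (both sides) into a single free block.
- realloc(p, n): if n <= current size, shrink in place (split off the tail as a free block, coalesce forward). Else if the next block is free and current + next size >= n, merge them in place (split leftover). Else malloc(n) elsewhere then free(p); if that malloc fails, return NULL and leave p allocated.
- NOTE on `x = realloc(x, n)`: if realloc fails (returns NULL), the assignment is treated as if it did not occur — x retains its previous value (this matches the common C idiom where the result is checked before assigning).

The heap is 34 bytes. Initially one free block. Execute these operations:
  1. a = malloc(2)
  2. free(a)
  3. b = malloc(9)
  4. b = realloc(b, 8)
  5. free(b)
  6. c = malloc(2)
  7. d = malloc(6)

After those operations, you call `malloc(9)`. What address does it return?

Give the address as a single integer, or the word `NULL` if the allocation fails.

Answer: 8

Derivation:
Op 1: a = malloc(2) -> a = 0; heap: [0-1 ALLOC][2-33 FREE]
Op 2: free(a) -> (freed a); heap: [0-33 FREE]
Op 3: b = malloc(9) -> b = 0; heap: [0-8 ALLOC][9-33 FREE]
Op 4: b = realloc(b, 8) -> b = 0; heap: [0-7 ALLOC][8-33 FREE]
Op 5: free(b) -> (freed b); heap: [0-33 FREE]
Op 6: c = malloc(2) -> c = 0; heap: [0-1 ALLOC][2-33 FREE]
Op 7: d = malloc(6) -> d = 2; heap: [0-1 ALLOC][2-7 ALLOC][8-33 FREE]
malloc(9): first-fit scan over [0-1 ALLOC][2-7 ALLOC][8-33 FREE] -> 8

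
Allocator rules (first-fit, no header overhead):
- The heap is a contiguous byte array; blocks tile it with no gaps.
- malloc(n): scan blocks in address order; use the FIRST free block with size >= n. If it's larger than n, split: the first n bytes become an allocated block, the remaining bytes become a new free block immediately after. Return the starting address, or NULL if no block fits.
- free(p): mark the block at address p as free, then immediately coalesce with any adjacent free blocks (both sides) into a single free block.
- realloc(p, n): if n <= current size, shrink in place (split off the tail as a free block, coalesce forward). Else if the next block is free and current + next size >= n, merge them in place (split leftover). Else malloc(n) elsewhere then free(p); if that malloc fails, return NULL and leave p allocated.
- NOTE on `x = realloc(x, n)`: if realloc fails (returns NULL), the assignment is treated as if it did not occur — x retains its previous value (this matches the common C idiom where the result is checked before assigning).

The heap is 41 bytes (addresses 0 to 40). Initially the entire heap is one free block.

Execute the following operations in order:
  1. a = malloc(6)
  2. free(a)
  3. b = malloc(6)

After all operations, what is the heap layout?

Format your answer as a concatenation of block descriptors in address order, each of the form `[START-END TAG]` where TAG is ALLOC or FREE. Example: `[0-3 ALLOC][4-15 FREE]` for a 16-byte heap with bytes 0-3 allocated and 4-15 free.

Op 1: a = malloc(6) -> a = 0; heap: [0-5 ALLOC][6-40 FREE]
Op 2: free(a) -> (freed a); heap: [0-40 FREE]
Op 3: b = malloc(6) -> b = 0; heap: [0-5 ALLOC][6-40 FREE]

Answer: [0-5 ALLOC][6-40 FREE]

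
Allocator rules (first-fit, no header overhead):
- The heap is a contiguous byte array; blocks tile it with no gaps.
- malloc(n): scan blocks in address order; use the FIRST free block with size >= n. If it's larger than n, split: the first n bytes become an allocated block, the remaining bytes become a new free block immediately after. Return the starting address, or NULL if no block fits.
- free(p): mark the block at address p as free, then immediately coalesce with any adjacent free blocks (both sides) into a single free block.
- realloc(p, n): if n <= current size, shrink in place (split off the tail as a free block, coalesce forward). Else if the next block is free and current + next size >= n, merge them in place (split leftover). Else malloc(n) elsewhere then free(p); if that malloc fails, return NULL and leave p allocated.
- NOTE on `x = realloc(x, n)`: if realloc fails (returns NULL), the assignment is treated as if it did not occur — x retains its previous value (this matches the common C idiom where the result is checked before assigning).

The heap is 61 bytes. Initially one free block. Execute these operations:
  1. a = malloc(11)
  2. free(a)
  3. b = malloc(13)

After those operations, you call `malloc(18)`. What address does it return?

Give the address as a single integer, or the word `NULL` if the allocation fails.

Op 1: a = malloc(11) -> a = 0; heap: [0-10 ALLOC][11-60 FREE]
Op 2: free(a) -> (freed a); heap: [0-60 FREE]
Op 3: b = malloc(13) -> b = 0; heap: [0-12 ALLOC][13-60 FREE]
malloc(18): first-fit scan over [0-12 ALLOC][13-60 FREE] -> 13

Answer: 13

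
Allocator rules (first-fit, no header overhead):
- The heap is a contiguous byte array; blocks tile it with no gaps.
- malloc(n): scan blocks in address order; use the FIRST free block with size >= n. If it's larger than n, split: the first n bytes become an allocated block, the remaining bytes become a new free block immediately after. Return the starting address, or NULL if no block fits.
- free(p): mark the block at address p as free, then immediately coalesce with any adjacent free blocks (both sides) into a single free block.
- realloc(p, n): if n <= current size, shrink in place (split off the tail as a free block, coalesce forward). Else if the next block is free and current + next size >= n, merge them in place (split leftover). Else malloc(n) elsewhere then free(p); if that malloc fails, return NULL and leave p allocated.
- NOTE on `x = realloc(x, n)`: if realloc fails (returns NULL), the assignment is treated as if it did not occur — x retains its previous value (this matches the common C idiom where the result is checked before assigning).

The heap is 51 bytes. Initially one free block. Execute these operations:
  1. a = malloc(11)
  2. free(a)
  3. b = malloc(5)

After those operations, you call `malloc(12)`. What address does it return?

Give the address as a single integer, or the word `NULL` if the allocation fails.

Answer: 5

Derivation:
Op 1: a = malloc(11) -> a = 0; heap: [0-10 ALLOC][11-50 FREE]
Op 2: free(a) -> (freed a); heap: [0-50 FREE]
Op 3: b = malloc(5) -> b = 0; heap: [0-4 ALLOC][5-50 FREE]
malloc(12): first-fit scan over [0-4 ALLOC][5-50 FREE] -> 5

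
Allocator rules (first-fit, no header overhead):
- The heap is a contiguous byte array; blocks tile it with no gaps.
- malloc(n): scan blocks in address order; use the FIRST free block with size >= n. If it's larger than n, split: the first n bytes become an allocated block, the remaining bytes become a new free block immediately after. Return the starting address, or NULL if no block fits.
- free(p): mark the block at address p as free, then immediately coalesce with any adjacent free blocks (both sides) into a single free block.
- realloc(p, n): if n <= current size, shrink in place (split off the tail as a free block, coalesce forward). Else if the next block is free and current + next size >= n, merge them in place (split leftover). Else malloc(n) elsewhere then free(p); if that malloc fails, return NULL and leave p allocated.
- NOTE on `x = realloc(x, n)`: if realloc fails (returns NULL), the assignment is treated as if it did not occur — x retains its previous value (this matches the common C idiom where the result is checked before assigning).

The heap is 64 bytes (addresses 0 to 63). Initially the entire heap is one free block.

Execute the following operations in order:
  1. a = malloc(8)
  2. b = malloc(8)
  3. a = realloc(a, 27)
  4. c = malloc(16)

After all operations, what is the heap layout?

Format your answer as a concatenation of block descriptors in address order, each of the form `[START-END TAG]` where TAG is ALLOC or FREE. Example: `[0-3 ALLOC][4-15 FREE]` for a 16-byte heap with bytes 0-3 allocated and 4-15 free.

Op 1: a = malloc(8) -> a = 0; heap: [0-7 ALLOC][8-63 FREE]
Op 2: b = malloc(8) -> b = 8; heap: [0-7 ALLOC][8-15 ALLOC][16-63 FREE]
Op 3: a = realloc(a, 27) -> a = 16; heap: [0-7 FREE][8-15 ALLOC][16-42 ALLOC][43-63 FREE]
Op 4: c = malloc(16) -> c = 43; heap: [0-7 FREE][8-15 ALLOC][16-42 ALLOC][43-58 ALLOC][59-63 FREE]

Answer: [0-7 FREE][8-15 ALLOC][16-42 ALLOC][43-58 ALLOC][59-63 FREE]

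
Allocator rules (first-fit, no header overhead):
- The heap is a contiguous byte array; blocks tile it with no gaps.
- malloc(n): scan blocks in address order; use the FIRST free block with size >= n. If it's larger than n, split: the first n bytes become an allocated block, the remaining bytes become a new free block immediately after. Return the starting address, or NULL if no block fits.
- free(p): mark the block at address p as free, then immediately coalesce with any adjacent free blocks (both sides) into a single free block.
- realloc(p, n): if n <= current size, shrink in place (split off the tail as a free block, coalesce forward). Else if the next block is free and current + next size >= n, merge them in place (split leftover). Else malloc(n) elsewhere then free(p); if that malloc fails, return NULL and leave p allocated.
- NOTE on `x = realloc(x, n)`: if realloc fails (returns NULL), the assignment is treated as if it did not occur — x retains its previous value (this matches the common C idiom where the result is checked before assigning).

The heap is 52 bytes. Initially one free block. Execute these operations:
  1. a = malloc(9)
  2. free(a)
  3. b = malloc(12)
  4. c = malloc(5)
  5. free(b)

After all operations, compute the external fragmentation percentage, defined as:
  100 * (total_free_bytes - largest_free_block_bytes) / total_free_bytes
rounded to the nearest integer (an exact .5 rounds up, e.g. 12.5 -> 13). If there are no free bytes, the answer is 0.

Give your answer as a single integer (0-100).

Op 1: a = malloc(9) -> a = 0; heap: [0-8 ALLOC][9-51 FREE]
Op 2: free(a) -> (freed a); heap: [0-51 FREE]
Op 3: b = malloc(12) -> b = 0; heap: [0-11 ALLOC][12-51 FREE]
Op 4: c = malloc(5) -> c = 12; heap: [0-11 ALLOC][12-16 ALLOC][17-51 FREE]
Op 5: free(b) -> (freed b); heap: [0-11 FREE][12-16 ALLOC][17-51 FREE]
Free blocks: [12 35] total_free=47 largest=35 -> 100*(47-35)/47 = 1200/47 ≈ 25.532 -> rounds to 26

Answer: 26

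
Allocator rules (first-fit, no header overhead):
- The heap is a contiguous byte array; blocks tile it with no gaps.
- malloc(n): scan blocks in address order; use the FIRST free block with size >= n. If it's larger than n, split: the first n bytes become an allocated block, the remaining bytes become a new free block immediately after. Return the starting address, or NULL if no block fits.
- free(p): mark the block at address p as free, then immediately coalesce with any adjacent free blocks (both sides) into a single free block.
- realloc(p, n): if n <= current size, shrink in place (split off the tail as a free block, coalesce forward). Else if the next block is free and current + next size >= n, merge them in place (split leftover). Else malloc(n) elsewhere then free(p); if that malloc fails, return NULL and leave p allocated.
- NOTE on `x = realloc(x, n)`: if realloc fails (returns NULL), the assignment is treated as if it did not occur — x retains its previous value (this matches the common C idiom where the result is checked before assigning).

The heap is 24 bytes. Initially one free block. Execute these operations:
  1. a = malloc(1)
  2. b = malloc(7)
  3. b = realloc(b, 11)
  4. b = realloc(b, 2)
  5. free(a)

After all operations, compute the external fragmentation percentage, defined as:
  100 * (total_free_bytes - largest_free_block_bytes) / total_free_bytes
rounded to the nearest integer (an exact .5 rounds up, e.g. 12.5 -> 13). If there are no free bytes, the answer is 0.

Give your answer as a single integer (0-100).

Answer: 5

Derivation:
Op 1: a = malloc(1) -> a = 0; heap: [0-0 ALLOC][1-23 FREE]
Op 2: b = malloc(7) -> b = 1; heap: [0-0 ALLOC][1-7 ALLOC][8-23 FREE]
Op 3: b = realloc(b, 11) -> b = 1; heap: [0-0 ALLOC][1-11 ALLOC][12-23 FREE]
Op 4: b = realloc(b, 2) -> b = 1; heap: [0-0 ALLOC][1-2 ALLOC][3-23 FREE]
Op 5: free(a) -> (freed a); heap: [0-0 FREE][1-2 ALLOC][3-23 FREE]
Free blocks: [1 21] total_free=22 largest=21 -> 100*(22-21)/22 = 100/22 ≈ 4.545 -> rounds to 5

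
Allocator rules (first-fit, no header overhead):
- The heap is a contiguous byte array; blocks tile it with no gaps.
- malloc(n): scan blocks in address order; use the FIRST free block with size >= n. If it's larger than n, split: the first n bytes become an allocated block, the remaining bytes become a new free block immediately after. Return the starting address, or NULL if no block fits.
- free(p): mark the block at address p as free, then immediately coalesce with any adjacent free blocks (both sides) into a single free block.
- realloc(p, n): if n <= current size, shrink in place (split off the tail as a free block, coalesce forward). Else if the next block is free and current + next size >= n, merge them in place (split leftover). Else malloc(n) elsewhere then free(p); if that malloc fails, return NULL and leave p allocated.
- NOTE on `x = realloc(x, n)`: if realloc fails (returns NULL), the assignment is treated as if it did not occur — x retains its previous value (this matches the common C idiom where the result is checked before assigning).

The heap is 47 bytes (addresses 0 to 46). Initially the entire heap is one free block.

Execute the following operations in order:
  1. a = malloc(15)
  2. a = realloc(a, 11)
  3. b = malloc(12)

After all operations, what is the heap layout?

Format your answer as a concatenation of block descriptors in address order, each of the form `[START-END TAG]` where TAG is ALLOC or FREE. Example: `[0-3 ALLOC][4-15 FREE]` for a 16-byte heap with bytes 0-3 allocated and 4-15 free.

Op 1: a = malloc(15) -> a = 0; heap: [0-14 ALLOC][15-46 FREE]
Op 2: a = realloc(a, 11) -> a = 0; heap: [0-10 ALLOC][11-46 FREE]
Op 3: b = malloc(12) -> b = 11; heap: [0-10 ALLOC][11-22 ALLOC][23-46 FREE]

Answer: [0-10 ALLOC][11-22 ALLOC][23-46 FREE]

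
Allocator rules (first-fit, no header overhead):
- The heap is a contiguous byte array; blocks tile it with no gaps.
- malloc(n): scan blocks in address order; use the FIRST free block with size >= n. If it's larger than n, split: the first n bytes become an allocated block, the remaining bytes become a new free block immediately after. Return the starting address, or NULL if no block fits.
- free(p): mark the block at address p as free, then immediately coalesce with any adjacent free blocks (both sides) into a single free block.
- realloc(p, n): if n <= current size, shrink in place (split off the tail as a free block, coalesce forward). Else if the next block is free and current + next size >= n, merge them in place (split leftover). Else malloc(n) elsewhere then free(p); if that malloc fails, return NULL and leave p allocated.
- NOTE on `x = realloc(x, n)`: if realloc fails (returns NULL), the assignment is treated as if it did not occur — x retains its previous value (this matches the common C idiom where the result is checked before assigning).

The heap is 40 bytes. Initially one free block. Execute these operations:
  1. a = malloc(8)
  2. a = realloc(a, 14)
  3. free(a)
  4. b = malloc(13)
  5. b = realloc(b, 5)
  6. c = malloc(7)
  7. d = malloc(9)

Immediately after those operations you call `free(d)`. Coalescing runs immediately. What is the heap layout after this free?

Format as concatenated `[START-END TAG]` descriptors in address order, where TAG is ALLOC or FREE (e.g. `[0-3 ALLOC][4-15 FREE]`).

Answer: [0-4 ALLOC][5-11 ALLOC][12-39 FREE]

Derivation:
Op 1: a = malloc(8) -> a = 0; heap: [0-7 ALLOC][8-39 FREE]
Op 2: a = realloc(a, 14) -> a = 0; heap: [0-13 ALLOC][14-39 FREE]
Op 3: free(a) -> (freed a); heap: [0-39 FREE]
Op 4: b = malloc(13) -> b = 0; heap: [0-12 ALLOC][13-39 FREE]
Op 5: b = realloc(b, 5) -> b = 0; heap: [0-4 ALLOC][5-39 FREE]
Op 6: c = malloc(7) -> c = 5; heap: [0-4 ALLOC][5-11 ALLOC][12-39 FREE]
Op 7: d = malloc(9) -> d = 12; heap: [0-4 ALLOC][5-11 ALLOC][12-20 ALLOC][21-39 FREE]
free(d): d = 12 -> block [12-20 ALLOC]; mark free, coalesce with adjacent free neighbors -> [0-4 ALLOC][5-11 ALLOC][12-39 FREE]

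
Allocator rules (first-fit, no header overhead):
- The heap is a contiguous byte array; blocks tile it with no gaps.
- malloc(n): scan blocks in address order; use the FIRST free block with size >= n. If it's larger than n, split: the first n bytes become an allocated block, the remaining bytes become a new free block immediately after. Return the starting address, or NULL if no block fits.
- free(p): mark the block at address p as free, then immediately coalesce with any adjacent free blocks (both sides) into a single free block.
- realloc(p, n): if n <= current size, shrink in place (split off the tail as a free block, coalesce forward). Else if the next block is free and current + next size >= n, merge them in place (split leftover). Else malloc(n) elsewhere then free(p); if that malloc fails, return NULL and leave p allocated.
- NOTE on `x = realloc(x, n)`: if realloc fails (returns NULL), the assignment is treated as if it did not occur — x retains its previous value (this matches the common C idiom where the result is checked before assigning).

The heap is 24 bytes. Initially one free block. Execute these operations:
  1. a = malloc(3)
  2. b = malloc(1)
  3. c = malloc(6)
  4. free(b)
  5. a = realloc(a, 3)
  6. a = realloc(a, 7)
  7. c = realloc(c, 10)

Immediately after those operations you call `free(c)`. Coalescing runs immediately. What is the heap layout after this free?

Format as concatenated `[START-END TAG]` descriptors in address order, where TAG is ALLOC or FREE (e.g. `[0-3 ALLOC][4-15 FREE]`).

Answer: [0-9 FREE][10-16 ALLOC][17-23 FREE]

Derivation:
Op 1: a = malloc(3) -> a = 0; heap: [0-2 ALLOC][3-23 FREE]
Op 2: b = malloc(1) -> b = 3; heap: [0-2 ALLOC][3-3 ALLOC][4-23 FREE]
Op 3: c = malloc(6) -> c = 4; heap: [0-2 ALLOC][3-3 ALLOC][4-9 ALLOC][10-23 FREE]
Op 4: free(b) -> (freed b); heap: [0-2 ALLOC][3-3 FREE][4-9 ALLOC][10-23 FREE]
Op 5: a = realloc(a, 3) -> a = 0; heap: [0-2 ALLOC][3-3 FREE][4-9 ALLOC][10-23 FREE]
Op 6: a = realloc(a, 7) -> a = 10; heap: [0-3 FREE][4-9 ALLOC][10-16 ALLOC][17-23 FREE]
Op 7: c = realloc(c, 10) -> NULL (c unchanged); heap: [0-3 FREE][4-9 ALLOC][10-16 ALLOC][17-23 FREE]
free(c): c = 4 -> block [4-9 ALLOC]; mark free, coalesce with adjacent free neighbors -> [0-9 FREE][10-16 ALLOC][17-23 FREE]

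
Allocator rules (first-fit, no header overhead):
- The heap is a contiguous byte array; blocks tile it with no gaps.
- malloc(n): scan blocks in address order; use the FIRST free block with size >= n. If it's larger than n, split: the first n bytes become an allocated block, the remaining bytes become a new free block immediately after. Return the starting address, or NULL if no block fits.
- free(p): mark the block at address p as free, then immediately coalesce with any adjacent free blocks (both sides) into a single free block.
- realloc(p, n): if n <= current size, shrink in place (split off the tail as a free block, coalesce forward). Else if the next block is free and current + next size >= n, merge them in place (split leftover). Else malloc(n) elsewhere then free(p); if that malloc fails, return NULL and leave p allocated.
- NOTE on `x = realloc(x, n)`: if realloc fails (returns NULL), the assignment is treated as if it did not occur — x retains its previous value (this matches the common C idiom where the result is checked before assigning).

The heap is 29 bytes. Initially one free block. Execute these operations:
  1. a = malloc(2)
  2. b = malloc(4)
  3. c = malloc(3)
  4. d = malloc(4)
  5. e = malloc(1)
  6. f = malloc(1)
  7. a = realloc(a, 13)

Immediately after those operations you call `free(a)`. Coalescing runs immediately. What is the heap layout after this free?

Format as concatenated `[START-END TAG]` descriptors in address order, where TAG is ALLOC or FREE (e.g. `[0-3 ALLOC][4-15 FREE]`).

Answer: [0-1 FREE][2-5 ALLOC][6-8 ALLOC][9-12 ALLOC][13-13 ALLOC][14-14 ALLOC][15-28 FREE]

Derivation:
Op 1: a = malloc(2) -> a = 0; heap: [0-1 ALLOC][2-28 FREE]
Op 2: b = malloc(4) -> b = 2; heap: [0-1 ALLOC][2-5 ALLOC][6-28 FREE]
Op 3: c = malloc(3) -> c = 6; heap: [0-1 ALLOC][2-5 ALLOC][6-8 ALLOC][9-28 FREE]
Op 4: d = malloc(4) -> d = 9; heap: [0-1 ALLOC][2-5 ALLOC][6-8 ALLOC][9-12 ALLOC][13-28 FREE]
Op 5: e = malloc(1) -> e = 13; heap: [0-1 ALLOC][2-5 ALLOC][6-8 ALLOC][9-12 ALLOC][13-13 ALLOC][14-28 FREE]
Op 6: f = malloc(1) -> f = 14; heap: [0-1 ALLOC][2-5 ALLOC][6-8 ALLOC][9-12 ALLOC][13-13 ALLOC][14-14 ALLOC][15-28 FREE]
Op 7: a = realloc(a, 13) -> a = 15; heap: [0-1 FREE][2-5 ALLOC][6-8 ALLOC][9-12 ALLOC][13-13 ALLOC][14-14 ALLOC][15-27 ALLOC][28-28 FREE]
free(a): a = 15 -> block [15-27 ALLOC]; mark free, coalesce with adjacent free neighbors -> [0-1 FREE][2-5 ALLOC][6-8 ALLOC][9-12 ALLOC][13-13 ALLOC][14-14 ALLOC][15-28 FREE]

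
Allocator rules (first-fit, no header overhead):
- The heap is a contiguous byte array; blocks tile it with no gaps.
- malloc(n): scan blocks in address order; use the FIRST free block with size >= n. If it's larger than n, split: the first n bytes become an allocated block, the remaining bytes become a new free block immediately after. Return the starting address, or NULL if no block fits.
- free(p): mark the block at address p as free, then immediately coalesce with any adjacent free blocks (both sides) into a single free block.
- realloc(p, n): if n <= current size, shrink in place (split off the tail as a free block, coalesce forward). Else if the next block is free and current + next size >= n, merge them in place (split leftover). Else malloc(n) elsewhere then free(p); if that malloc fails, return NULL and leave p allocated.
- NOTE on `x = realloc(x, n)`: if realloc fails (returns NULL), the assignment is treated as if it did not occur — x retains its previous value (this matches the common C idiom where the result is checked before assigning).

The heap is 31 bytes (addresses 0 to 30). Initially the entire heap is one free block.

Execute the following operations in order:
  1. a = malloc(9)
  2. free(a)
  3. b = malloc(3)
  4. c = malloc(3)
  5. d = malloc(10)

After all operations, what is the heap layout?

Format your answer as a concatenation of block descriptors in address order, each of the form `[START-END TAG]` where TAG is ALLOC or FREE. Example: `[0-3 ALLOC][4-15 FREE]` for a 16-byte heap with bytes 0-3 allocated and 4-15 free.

Answer: [0-2 ALLOC][3-5 ALLOC][6-15 ALLOC][16-30 FREE]

Derivation:
Op 1: a = malloc(9) -> a = 0; heap: [0-8 ALLOC][9-30 FREE]
Op 2: free(a) -> (freed a); heap: [0-30 FREE]
Op 3: b = malloc(3) -> b = 0; heap: [0-2 ALLOC][3-30 FREE]
Op 4: c = malloc(3) -> c = 3; heap: [0-2 ALLOC][3-5 ALLOC][6-30 FREE]
Op 5: d = malloc(10) -> d = 6; heap: [0-2 ALLOC][3-5 ALLOC][6-15 ALLOC][16-30 FREE]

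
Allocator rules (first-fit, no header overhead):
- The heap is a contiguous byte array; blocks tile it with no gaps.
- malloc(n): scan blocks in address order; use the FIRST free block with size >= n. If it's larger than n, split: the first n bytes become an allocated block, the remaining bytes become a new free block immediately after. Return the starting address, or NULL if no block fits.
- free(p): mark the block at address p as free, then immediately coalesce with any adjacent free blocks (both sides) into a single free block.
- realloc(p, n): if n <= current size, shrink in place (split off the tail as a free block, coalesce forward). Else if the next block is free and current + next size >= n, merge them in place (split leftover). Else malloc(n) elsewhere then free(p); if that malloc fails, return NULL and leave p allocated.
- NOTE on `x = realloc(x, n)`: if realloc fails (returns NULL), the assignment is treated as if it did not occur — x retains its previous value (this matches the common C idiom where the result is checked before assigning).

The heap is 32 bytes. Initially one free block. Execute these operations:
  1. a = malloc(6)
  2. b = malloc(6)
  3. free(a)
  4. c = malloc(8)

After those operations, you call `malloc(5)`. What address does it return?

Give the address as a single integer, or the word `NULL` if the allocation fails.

Op 1: a = malloc(6) -> a = 0; heap: [0-5 ALLOC][6-31 FREE]
Op 2: b = malloc(6) -> b = 6; heap: [0-5 ALLOC][6-11 ALLOC][12-31 FREE]
Op 3: free(a) -> (freed a); heap: [0-5 FREE][6-11 ALLOC][12-31 FREE]
Op 4: c = malloc(8) -> c = 12; heap: [0-5 FREE][6-11 ALLOC][12-19 ALLOC][20-31 FREE]
malloc(5): first-fit scan over [0-5 FREE][6-11 ALLOC][12-19 ALLOC][20-31 FREE] -> 0

Answer: 0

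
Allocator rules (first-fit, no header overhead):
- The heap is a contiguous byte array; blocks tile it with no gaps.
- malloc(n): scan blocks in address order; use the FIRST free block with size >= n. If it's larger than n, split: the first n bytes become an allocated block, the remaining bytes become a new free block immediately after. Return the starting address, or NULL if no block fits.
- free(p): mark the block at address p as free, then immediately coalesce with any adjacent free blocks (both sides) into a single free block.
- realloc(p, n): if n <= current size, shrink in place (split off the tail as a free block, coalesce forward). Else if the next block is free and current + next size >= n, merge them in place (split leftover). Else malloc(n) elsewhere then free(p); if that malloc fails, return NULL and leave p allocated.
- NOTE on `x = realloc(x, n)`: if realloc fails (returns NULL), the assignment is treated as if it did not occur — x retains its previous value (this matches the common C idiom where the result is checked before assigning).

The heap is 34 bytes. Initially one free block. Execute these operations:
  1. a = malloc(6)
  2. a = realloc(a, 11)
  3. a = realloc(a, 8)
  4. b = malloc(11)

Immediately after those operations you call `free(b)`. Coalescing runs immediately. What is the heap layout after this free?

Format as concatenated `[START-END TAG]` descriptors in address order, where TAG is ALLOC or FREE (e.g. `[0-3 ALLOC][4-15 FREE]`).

Answer: [0-7 ALLOC][8-33 FREE]

Derivation:
Op 1: a = malloc(6) -> a = 0; heap: [0-5 ALLOC][6-33 FREE]
Op 2: a = realloc(a, 11) -> a = 0; heap: [0-10 ALLOC][11-33 FREE]
Op 3: a = realloc(a, 8) -> a = 0; heap: [0-7 ALLOC][8-33 FREE]
Op 4: b = malloc(11) -> b = 8; heap: [0-7 ALLOC][8-18 ALLOC][19-33 FREE]
free(b): b = 8 -> block [8-18 ALLOC]; mark free, coalesce with adjacent free neighbors -> [0-7 ALLOC][8-33 FREE]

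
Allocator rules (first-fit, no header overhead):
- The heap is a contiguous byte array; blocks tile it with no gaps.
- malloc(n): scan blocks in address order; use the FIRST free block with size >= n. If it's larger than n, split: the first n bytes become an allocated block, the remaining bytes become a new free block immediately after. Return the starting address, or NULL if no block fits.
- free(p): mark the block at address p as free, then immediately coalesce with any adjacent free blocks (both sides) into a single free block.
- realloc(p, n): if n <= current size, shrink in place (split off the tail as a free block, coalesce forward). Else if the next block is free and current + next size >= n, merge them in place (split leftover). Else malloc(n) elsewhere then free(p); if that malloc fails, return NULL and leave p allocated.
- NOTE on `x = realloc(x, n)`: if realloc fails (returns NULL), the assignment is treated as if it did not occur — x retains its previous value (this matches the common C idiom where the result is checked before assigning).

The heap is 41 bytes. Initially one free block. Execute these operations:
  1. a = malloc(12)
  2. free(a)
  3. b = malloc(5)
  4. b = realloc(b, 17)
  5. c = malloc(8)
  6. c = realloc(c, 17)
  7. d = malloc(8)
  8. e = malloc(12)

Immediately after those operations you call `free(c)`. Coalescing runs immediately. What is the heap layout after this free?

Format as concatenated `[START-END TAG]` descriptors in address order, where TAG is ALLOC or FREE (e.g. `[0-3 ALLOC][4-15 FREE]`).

Op 1: a = malloc(12) -> a = 0; heap: [0-11 ALLOC][12-40 FREE]
Op 2: free(a) -> (freed a); heap: [0-40 FREE]
Op 3: b = malloc(5) -> b = 0; heap: [0-4 ALLOC][5-40 FREE]
Op 4: b = realloc(b, 17) -> b = 0; heap: [0-16 ALLOC][17-40 FREE]
Op 5: c = malloc(8) -> c = 17; heap: [0-16 ALLOC][17-24 ALLOC][25-40 FREE]
Op 6: c = realloc(c, 17) -> c = 17; heap: [0-16 ALLOC][17-33 ALLOC][34-40 FREE]
Op 7: d = malloc(8) -> d = NULL; heap: [0-16 ALLOC][17-33 ALLOC][34-40 FREE]
Op 8: e = malloc(12) -> e = NULL; heap: [0-16 ALLOC][17-33 ALLOC][34-40 FREE]
free(c): c = 17 -> block [17-33 ALLOC]; mark free, coalesce with adjacent free neighbors -> [0-16 ALLOC][17-40 FREE]

Answer: [0-16 ALLOC][17-40 FREE]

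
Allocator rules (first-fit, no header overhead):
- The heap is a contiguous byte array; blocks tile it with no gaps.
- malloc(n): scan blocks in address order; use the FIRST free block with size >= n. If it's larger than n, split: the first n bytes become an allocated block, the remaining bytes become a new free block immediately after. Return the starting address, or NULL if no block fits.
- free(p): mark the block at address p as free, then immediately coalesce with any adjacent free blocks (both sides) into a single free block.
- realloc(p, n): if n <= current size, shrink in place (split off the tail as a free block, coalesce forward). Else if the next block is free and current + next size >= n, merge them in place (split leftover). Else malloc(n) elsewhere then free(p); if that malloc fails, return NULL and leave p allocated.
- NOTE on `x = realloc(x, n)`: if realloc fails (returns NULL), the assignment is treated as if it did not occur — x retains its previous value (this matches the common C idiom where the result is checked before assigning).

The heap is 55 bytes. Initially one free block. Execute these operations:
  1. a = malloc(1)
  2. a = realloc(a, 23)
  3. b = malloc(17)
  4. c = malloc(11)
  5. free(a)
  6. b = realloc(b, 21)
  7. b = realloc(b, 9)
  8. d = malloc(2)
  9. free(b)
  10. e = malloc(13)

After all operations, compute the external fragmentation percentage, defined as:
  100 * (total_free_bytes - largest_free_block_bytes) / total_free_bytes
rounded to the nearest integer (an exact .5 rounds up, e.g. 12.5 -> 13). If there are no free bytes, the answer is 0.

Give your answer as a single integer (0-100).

Op 1: a = malloc(1) -> a = 0; heap: [0-0 ALLOC][1-54 FREE]
Op 2: a = realloc(a, 23) -> a = 0; heap: [0-22 ALLOC][23-54 FREE]
Op 3: b = malloc(17) -> b = 23; heap: [0-22 ALLOC][23-39 ALLOC][40-54 FREE]
Op 4: c = malloc(11) -> c = 40; heap: [0-22 ALLOC][23-39 ALLOC][40-50 ALLOC][51-54 FREE]
Op 5: free(a) -> (freed a); heap: [0-22 FREE][23-39 ALLOC][40-50 ALLOC][51-54 FREE]
Op 6: b = realloc(b, 21) -> b = 0; heap: [0-20 ALLOC][21-39 FREE][40-50 ALLOC][51-54 FREE]
Op 7: b = realloc(b, 9) -> b = 0; heap: [0-8 ALLOC][9-39 FREE][40-50 ALLOC][51-54 FREE]
Op 8: d = malloc(2) -> d = 9; heap: [0-8 ALLOC][9-10 ALLOC][11-39 FREE][40-50 ALLOC][51-54 FREE]
Op 9: free(b) -> (freed b); heap: [0-8 FREE][9-10 ALLOC][11-39 FREE][40-50 ALLOC][51-54 FREE]
Op 10: e = malloc(13) -> e = 11; heap: [0-8 FREE][9-10 ALLOC][11-23 ALLOC][24-39 FREE][40-50 ALLOC][51-54 FREE]
Free blocks: [9 16 4] total_free=29 largest=16 -> 100*(29-16)/29 = 1300/29 ≈ 44.828 -> rounds to 45

Answer: 45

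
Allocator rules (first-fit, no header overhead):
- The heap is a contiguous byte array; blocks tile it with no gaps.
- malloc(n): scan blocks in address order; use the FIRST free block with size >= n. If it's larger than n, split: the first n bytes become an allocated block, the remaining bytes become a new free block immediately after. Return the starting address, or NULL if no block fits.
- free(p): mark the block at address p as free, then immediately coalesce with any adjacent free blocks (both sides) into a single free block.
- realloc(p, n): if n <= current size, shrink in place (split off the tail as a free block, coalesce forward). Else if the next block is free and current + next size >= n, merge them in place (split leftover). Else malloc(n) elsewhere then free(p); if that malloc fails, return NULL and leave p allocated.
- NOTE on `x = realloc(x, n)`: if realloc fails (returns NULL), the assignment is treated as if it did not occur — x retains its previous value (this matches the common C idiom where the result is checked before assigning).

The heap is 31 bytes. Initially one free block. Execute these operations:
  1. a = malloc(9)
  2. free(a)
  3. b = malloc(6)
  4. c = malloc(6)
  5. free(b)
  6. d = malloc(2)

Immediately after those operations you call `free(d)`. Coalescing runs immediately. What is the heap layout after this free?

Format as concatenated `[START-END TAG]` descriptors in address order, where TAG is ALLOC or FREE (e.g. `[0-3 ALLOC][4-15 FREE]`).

Op 1: a = malloc(9) -> a = 0; heap: [0-8 ALLOC][9-30 FREE]
Op 2: free(a) -> (freed a); heap: [0-30 FREE]
Op 3: b = malloc(6) -> b = 0; heap: [0-5 ALLOC][6-30 FREE]
Op 4: c = malloc(6) -> c = 6; heap: [0-5 ALLOC][6-11 ALLOC][12-30 FREE]
Op 5: free(b) -> (freed b); heap: [0-5 FREE][6-11 ALLOC][12-30 FREE]
Op 6: d = malloc(2) -> d = 0; heap: [0-1 ALLOC][2-5 FREE][6-11 ALLOC][12-30 FREE]
free(d): d = 0 -> block [0-1 ALLOC]; mark free, coalesce with adjacent free neighbors -> [0-5 FREE][6-11 ALLOC][12-30 FREE]

Answer: [0-5 FREE][6-11 ALLOC][12-30 FREE]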